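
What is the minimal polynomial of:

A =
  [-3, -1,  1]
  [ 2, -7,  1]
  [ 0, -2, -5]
x^3 + 15*x^2 + 75*x + 125

The characteristic polynomial is χ_A(x) = (x + 5)^3, so the eigenvalues are known. The minimal polynomial is
  m_A(x) = Π_λ (x − λ)^{k_λ}
where k_λ is the size of the *largest* Jordan block for λ (equivalently, the smallest k with (A − λI)^k v = 0 for every generalised eigenvector v of λ).

  λ = -5: largest Jordan block has size 3, contributing (x + 5)^3

So m_A(x) = (x + 5)^3 = x^3 + 15*x^2 + 75*x + 125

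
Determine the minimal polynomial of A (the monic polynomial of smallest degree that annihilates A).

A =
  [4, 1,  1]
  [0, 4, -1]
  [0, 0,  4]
x^3 - 12*x^2 + 48*x - 64

The characteristic polynomial is χ_A(x) = (x - 4)^3, so the eigenvalues are known. The minimal polynomial is
  m_A(x) = Π_λ (x − λ)^{k_λ}
where k_λ is the size of the *largest* Jordan block for λ (equivalently, the smallest k with (A − λI)^k v = 0 for every generalised eigenvector v of λ).

  λ = 4: largest Jordan block has size 3, contributing (x − 4)^3

So m_A(x) = (x - 4)^3 = x^3 - 12*x^2 + 48*x - 64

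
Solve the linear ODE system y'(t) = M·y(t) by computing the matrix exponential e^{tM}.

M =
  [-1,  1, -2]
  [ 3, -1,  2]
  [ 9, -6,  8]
e^{tM} =
  [-3*t^2*exp(2*t) - 3*t*exp(2*t) + exp(2*t), 3*t^2*exp(2*t) + t*exp(2*t), -2*t^2*exp(2*t) - 2*t*exp(2*t)]
  [3*t*exp(2*t), -3*t*exp(2*t) + exp(2*t), 2*t*exp(2*t)]
  [9*t^2*exp(2*t)/2 + 9*t*exp(2*t), -9*t^2*exp(2*t)/2 - 6*t*exp(2*t), 3*t^2*exp(2*t) + 6*t*exp(2*t) + exp(2*t)]

Strategy: write M = P · J · P⁻¹ where J is a Jordan canonical form, so e^{tM} = P · e^{tJ} · P⁻¹, and e^{tJ} can be computed block-by-block.

M has Jordan form
J =
  [2, 1, 0]
  [0, 2, 1]
  [0, 0, 2]
(up to reordering of blocks).

Per-block formulas:
  For a 3×3 Jordan block J_3(2): exp(t · J_3(2)) = e^(2t)·(I + t·N + (t^2/2)·N^2), where N is the 3×3 nilpotent shift.

After assembling e^{tJ} and conjugating by P, we get:

e^{tM} =
  [-3*t^2*exp(2*t) - 3*t*exp(2*t) + exp(2*t), 3*t^2*exp(2*t) + t*exp(2*t), -2*t^2*exp(2*t) - 2*t*exp(2*t)]
  [3*t*exp(2*t), -3*t*exp(2*t) + exp(2*t), 2*t*exp(2*t)]
  [9*t^2*exp(2*t)/2 + 9*t*exp(2*t), -9*t^2*exp(2*t)/2 - 6*t*exp(2*t), 3*t^2*exp(2*t) + 6*t*exp(2*t) + exp(2*t)]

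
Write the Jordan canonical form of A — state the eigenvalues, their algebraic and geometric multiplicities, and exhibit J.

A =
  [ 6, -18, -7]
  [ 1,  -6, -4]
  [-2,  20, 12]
J_3(4)

The characteristic polynomial is
  det(x·I − A) = x^3 - 12*x^2 + 48*x - 64 = (x - 4)^3

Eigenvalues and multiplicities (the geometric multiplicity of λ is n − rank(A − λI), which equals the number of Jordan blocks for λ):
  λ = 4: algebraic multiplicity = 3, geometric multiplicity = 1

Determining the block sizes for each eigenvalue:
  λ = 4: one block (gm = 1), so the single block has size am = 3 → block sizes [3]

Assembling the blocks gives a Jordan form
J =
  [4, 1, 0]
  [0, 4, 1]
  [0, 0, 4]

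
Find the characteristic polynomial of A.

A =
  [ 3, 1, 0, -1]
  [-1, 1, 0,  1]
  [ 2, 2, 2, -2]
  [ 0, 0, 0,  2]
x^4 - 8*x^3 + 24*x^2 - 32*x + 16

Expanding det(x·I − A) (e.g. by cofactor expansion or by noting that A is similar to its Jordan form J, which has the same characteristic polynomial as A) gives
  χ_A(x) = x^4 - 8*x^3 + 24*x^2 - 32*x + 16
which factors as (x - 2)^4. The eigenvalues (with algebraic multiplicities) are λ = 2 with multiplicity 4.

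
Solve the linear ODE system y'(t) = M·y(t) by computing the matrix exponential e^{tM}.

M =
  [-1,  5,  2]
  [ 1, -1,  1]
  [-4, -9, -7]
e^{tM} =
  [t^2*exp(-3*t)/2 + 2*t*exp(-3*t) + exp(-3*t), t^2*exp(-3*t) + 5*t*exp(-3*t), t^2*exp(-3*t)/2 + 2*t*exp(-3*t)]
  [t*exp(-3*t), 2*t*exp(-3*t) + exp(-3*t), t*exp(-3*t)]
  [-t^2*exp(-3*t)/2 - 4*t*exp(-3*t), -t^2*exp(-3*t) - 9*t*exp(-3*t), -t^2*exp(-3*t)/2 - 4*t*exp(-3*t) + exp(-3*t)]

Strategy: write M = P · J · P⁻¹ where J is a Jordan canonical form, so e^{tM} = P · e^{tJ} · P⁻¹, and e^{tJ} can be computed block-by-block.

M has Jordan form
J =
  [-3,  1,  0]
  [ 0, -3,  1]
  [ 0,  0, -3]
(up to reordering of blocks).

Per-block formulas:
  For a 3×3 Jordan block J_3(-3): exp(t · J_3(-3)) = e^(-3t)·(I + t·N + (t^2/2)·N^2), where N is the 3×3 nilpotent shift.

After assembling e^{tJ} and conjugating by P, we get:

e^{tM} =
  [t^2*exp(-3*t)/2 + 2*t*exp(-3*t) + exp(-3*t), t^2*exp(-3*t) + 5*t*exp(-3*t), t^2*exp(-3*t)/2 + 2*t*exp(-3*t)]
  [t*exp(-3*t), 2*t*exp(-3*t) + exp(-3*t), t*exp(-3*t)]
  [-t^2*exp(-3*t)/2 - 4*t*exp(-3*t), -t^2*exp(-3*t) - 9*t*exp(-3*t), -t^2*exp(-3*t)/2 - 4*t*exp(-3*t) + exp(-3*t)]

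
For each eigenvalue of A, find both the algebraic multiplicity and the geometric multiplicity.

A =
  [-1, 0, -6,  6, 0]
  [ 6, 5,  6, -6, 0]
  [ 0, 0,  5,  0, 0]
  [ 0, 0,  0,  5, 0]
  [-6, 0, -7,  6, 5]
λ = -1: alg = 1, geom = 1; λ = 5: alg = 4, geom = 3

Step 1 — factor the characteristic polynomial to read off the algebraic multiplicities:
  χ_A(x) = (x - 5)^4*(x + 1)

Step 2 — compute geometric multiplicities via the rank-nullity identity g(λ) = n − rank(A − λI):
  rank(A − (-1)·I) = 4, so dim ker(A − (-1)·I) = n − 4 = 1
  rank(A − (5)·I) = 2, so dim ker(A − (5)·I) = n − 2 = 3

Summary:
  λ = -1: algebraic multiplicity = 1, geometric multiplicity = 1
  λ = 5: algebraic multiplicity = 4, geometric multiplicity = 3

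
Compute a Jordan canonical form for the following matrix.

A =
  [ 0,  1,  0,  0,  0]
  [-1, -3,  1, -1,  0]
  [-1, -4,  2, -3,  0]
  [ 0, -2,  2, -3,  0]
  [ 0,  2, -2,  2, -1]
J_3(-1) ⊕ J_1(-1) ⊕ J_1(-1)

The characteristic polynomial is
  det(x·I − A) = x^5 + 5*x^4 + 10*x^3 + 10*x^2 + 5*x + 1 = (x + 1)^5

Eigenvalues and multiplicities (the geometric multiplicity of λ is n − rank(A − λI), which equals the number of Jordan blocks for λ):
  λ = -1: algebraic multiplicity = 5, geometric multiplicity = 3

Determining the block sizes for each eigenvalue:
  λ = -1: with am = 5 and gm = 3, the partition is not yet determined (e.g. several partitions of 5 into 3 parts exist). Let N = A − (-1)·I. Computing rank(N^1) = 2, rank(N^2) = 1, rank(N^3) = 0; the number of blocks of size ≥ j is rank(N^{j−1}) − rank(N^j), giving [3, 1, 1]. So we have 1 block(s) of size 3, 2 block(s) of size 1 → block sizes [3, 1, 1]

Assembling the blocks gives a Jordan form
J =
  [-1,  1,  0,  0,  0]
  [ 0, -1,  1,  0,  0]
  [ 0,  0, -1,  0,  0]
  [ 0,  0,  0, -1,  0]
  [ 0,  0,  0,  0, -1]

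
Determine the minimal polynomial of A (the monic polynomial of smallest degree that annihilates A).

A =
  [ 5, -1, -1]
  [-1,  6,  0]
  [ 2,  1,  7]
x^3 - 18*x^2 + 108*x - 216

The characteristic polynomial is χ_A(x) = (x - 6)^3, so the eigenvalues are known. The minimal polynomial is
  m_A(x) = Π_λ (x − λ)^{k_λ}
where k_λ is the size of the *largest* Jordan block for λ (equivalently, the smallest k with (A − λI)^k v = 0 for every generalised eigenvector v of λ).

  λ = 6: largest Jordan block has size 3, contributing (x − 6)^3

So m_A(x) = (x - 6)^3 = x^3 - 18*x^2 + 108*x - 216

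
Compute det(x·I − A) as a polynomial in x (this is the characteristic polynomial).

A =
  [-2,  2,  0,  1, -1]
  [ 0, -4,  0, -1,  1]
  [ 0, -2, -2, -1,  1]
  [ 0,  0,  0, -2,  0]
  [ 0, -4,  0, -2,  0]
x^5 + 10*x^4 + 40*x^3 + 80*x^2 + 80*x + 32

Expanding det(x·I − A) (e.g. by cofactor expansion or by noting that A is similar to its Jordan form J, which has the same characteristic polynomial as A) gives
  χ_A(x) = x^5 + 10*x^4 + 40*x^3 + 80*x^2 + 80*x + 32
which factors as (x + 2)^5. The eigenvalues (with algebraic multiplicities) are λ = -2 with multiplicity 5.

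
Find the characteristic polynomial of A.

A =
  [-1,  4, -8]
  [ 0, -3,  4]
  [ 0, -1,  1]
x^3 + 3*x^2 + 3*x + 1

Expanding det(x·I − A) (e.g. by cofactor expansion or by noting that A is similar to its Jordan form J, which has the same characteristic polynomial as A) gives
  χ_A(x) = x^3 + 3*x^2 + 3*x + 1
which factors as (x + 1)^3. The eigenvalues (with algebraic multiplicities) are λ = -1 with multiplicity 3.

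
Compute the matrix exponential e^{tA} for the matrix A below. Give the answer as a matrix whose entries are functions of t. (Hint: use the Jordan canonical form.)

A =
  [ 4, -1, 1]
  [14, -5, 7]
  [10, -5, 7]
e^{tA} =
  [2*t*exp(2*t) + exp(2*t), -t*exp(2*t), t*exp(2*t)]
  [14*t*exp(2*t), -7*t*exp(2*t) + exp(2*t), 7*t*exp(2*t)]
  [10*t*exp(2*t), -5*t*exp(2*t), 5*t*exp(2*t) + exp(2*t)]

Strategy: write A = P · J · P⁻¹ where J is a Jordan canonical form, so e^{tA} = P · e^{tJ} · P⁻¹, and e^{tJ} can be computed block-by-block.

A has Jordan form
J =
  [2, 1, 0]
  [0, 2, 0]
  [0, 0, 2]
(up to reordering of blocks).

Per-block formulas:
  For a 1×1 block at λ = 2: exp(t · [2]) = [e^(2t)].
  For a 2×2 Jordan block J_2(2): exp(t · J_2(2)) = e^(2t)·(I + t·N), where N is the 2×2 nilpotent shift.

After assembling e^{tJ} and conjugating by P, we get:

e^{tA} =
  [2*t*exp(2*t) + exp(2*t), -t*exp(2*t), t*exp(2*t)]
  [14*t*exp(2*t), -7*t*exp(2*t) + exp(2*t), 7*t*exp(2*t)]
  [10*t*exp(2*t), -5*t*exp(2*t), 5*t*exp(2*t) + exp(2*t)]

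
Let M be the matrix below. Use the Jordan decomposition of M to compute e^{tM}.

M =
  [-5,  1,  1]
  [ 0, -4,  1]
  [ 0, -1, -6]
e^{tM} =
  [exp(-5*t), t*exp(-5*t), t*exp(-5*t)]
  [0, t*exp(-5*t) + exp(-5*t), t*exp(-5*t)]
  [0, -t*exp(-5*t), -t*exp(-5*t) + exp(-5*t)]

Strategy: write M = P · J · P⁻¹ where J is a Jordan canonical form, so e^{tM} = P · e^{tJ} · P⁻¹, and e^{tJ} can be computed block-by-block.

M has Jordan form
J =
  [-5,  1,  0]
  [ 0, -5,  0]
  [ 0,  0, -5]
(up to reordering of blocks).

Per-block formulas:
  For a 2×2 Jordan block J_2(-5): exp(t · J_2(-5)) = e^(-5t)·(I + t·N), where N is the 2×2 nilpotent shift.
  For a 1×1 block at λ = -5: exp(t · [-5]) = [e^(-5t)].

After assembling e^{tJ} and conjugating by P, we get:

e^{tM} =
  [exp(-5*t), t*exp(-5*t), t*exp(-5*t)]
  [0, t*exp(-5*t) + exp(-5*t), t*exp(-5*t)]
  [0, -t*exp(-5*t), -t*exp(-5*t) + exp(-5*t)]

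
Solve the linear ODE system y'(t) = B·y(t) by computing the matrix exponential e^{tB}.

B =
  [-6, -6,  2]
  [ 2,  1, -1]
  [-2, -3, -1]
e^{tB} =
  [-4*t*exp(-2*t) + exp(-2*t), -6*t*exp(-2*t), 2*t*exp(-2*t)]
  [2*t*exp(-2*t), 3*t*exp(-2*t) + exp(-2*t), -t*exp(-2*t)]
  [-2*t*exp(-2*t), -3*t*exp(-2*t), t*exp(-2*t) + exp(-2*t)]

Strategy: write B = P · J · P⁻¹ where J is a Jordan canonical form, so e^{tB} = P · e^{tJ} · P⁻¹, and e^{tJ} can be computed block-by-block.

B has Jordan form
J =
  [-2,  1,  0]
  [ 0, -2,  0]
  [ 0,  0, -2]
(up to reordering of blocks).

Per-block formulas:
  For a 1×1 block at λ = -2: exp(t · [-2]) = [e^(-2t)].
  For a 2×2 Jordan block J_2(-2): exp(t · J_2(-2)) = e^(-2t)·(I + t·N), where N is the 2×2 nilpotent shift.

After assembling e^{tJ} and conjugating by P, we get:

e^{tB} =
  [-4*t*exp(-2*t) + exp(-2*t), -6*t*exp(-2*t), 2*t*exp(-2*t)]
  [2*t*exp(-2*t), 3*t*exp(-2*t) + exp(-2*t), -t*exp(-2*t)]
  [-2*t*exp(-2*t), -3*t*exp(-2*t), t*exp(-2*t) + exp(-2*t)]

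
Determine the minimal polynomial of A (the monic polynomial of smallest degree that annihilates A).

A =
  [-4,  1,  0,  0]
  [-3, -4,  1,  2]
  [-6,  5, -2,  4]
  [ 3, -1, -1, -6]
x^3 + 12*x^2 + 48*x + 64

The characteristic polynomial is χ_A(x) = (x + 4)^4, so the eigenvalues are known. The minimal polynomial is
  m_A(x) = Π_λ (x − λ)^{k_λ}
where k_λ is the size of the *largest* Jordan block for λ (equivalently, the smallest k with (A − λI)^k v = 0 for every generalised eigenvector v of λ).

  λ = -4: largest Jordan block has size 3, contributing (x + 4)^3

So m_A(x) = (x + 4)^3 = x^3 + 12*x^2 + 48*x + 64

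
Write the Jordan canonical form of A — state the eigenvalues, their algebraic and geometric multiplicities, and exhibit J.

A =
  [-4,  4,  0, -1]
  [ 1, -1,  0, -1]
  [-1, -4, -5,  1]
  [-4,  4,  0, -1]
J_1(-5) ⊕ J_1(-5) ⊕ J_1(-1) ⊕ J_1(0)

The characteristic polynomial is
  det(x·I − A) = x^4 + 11*x^3 + 35*x^2 + 25*x = x*(x + 1)*(x + 5)^2

Eigenvalues and multiplicities (the geometric multiplicity of λ is n − rank(A − λI), which equals the number of Jordan blocks for λ):
  λ = -5: algebraic multiplicity = 2, geometric multiplicity = 2
  λ = -1: algebraic multiplicity = 1, geometric multiplicity = 1
  λ = 0: algebraic multiplicity = 1, geometric multiplicity = 1

Determining the block sizes for each eigenvalue:
  λ = -5: gm = am = 2, so every block has size 1 → block sizes [1, 1]
  λ = -1: one block (gm = 1), so the single block has size am = 1 → block sizes [1]
  λ = 0: one block (gm = 1), so the single block has size am = 1 → block sizes [1]

Assembling the blocks gives a Jordan form
J =
  [-5,  0,  0, 0]
  [ 0, -5,  0, 0]
  [ 0,  0, -1, 0]
  [ 0,  0,  0, 0]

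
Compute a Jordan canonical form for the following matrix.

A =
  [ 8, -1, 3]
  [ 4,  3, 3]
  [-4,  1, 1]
J_2(4) ⊕ J_1(4)

The characteristic polynomial is
  det(x·I − A) = x^3 - 12*x^2 + 48*x - 64 = (x - 4)^3

Eigenvalues and multiplicities (the geometric multiplicity of λ is n − rank(A − λI), which equals the number of Jordan blocks for λ):
  λ = 4: algebraic multiplicity = 3, geometric multiplicity = 2

Determining the block sizes for each eigenvalue:
  λ = 4: 2 blocks summing to 3 forces exactly one block of size 2 and the rest size 1 → block sizes [2, 1]

Assembling the blocks gives a Jordan form
J =
  [4, 1, 0]
  [0, 4, 0]
  [0, 0, 4]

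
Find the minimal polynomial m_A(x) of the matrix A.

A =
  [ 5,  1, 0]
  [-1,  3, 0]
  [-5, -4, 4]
x^3 - 12*x^2 + 48*x - 64

The characteristic polynomial is χ_A(x) = (x - 4)^3, so the eigenvalues are known. The minimal polynomial is
  m_A(x) = Π_λ (x − λ)^{k_λ}
where k_λ is the size of the *largest* Jordan block for λ (equivalently, the smallest k with (A − λI)^k v = 0 for every generalised eigenvector v of λ).

  λ = 4: largest Jordan block has size 3, contributing (x − 4)^3

So m_A(x) = (x - 4)^3 = x^3 - 12*x^2 + 48*x - 64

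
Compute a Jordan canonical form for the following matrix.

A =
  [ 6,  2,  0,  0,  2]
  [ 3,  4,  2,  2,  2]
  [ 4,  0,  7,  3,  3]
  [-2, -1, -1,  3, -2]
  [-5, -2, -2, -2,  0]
J_3(4) ⊕ J_2(4)

The characteristic polynomial is
  det(x·I − A) = x^5 - 20*x^4 + 160*x^3 - 640*x^2 + 1280*x - 1024 = (x - 4)^5

Eigenvalues and multiplicities (the geometric multiplicity of λ is n − rank(A − λI), which equals the number of Jordan blocks for λ):
  λ = 4: algebraic multiplicity = 5, geometric multiplicity = 2

Determining the block sizes for each eigenvalue:
  λ = 4: with am = 5 and gm = 2, the partition is not yet determined (e.g. several partitions of 5 into 2 parts exist). Let N = A − (4)·I. Computing rank(N^1) = 3, rank(N^2) = 1, rank(N^3) = 0; the number of blocks of size ≥ j is rank(N^{j−1}) − rank(N^j), giving [2, 2, 1]. So we have 1 block(s) of size 3, 1 block(s) of size 2 → block sizes [3, 2]

Assembling the blocks gives a Jordan form
J =
  [4, 1, 0, 0, 0]
  [0, 4, 1, 0, 0]
  [0, 0, 4, 0, 0]
  [0, 0, 0, 4, 1]
  [0, 0, 0, 0, 4]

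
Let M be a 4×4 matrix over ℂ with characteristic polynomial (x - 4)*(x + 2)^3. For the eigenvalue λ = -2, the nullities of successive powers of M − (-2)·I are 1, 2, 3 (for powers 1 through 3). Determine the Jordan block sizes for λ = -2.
Block sizes for λ = -2: [3]

From the dimensions of kernels of powers, the number of Jordan blocks of size at least j is d_j − d_{j−1} where d_j = dim ker(N^j) (with d_0 = 0). Computing the differences gives [1, 1, 1].
The number of blocks of size exactly k is (#blocks of size ≥ k) − (#blocks of size ≥ k + 1), so the partition is: 1 block(s) of size 3.
In nonincreasing order the block sizes are [3].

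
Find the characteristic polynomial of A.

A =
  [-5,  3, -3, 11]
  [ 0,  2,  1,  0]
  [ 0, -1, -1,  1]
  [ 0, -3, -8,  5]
x^4 - x^3 - 18*x^2 + 52*x - 40

Expanding det(x·I − A) (e.g. by cofactor expansion or by noting that A is similar to its Jordan form J, which has the same characteristic polynomial as A) gives
  χ_A(x) = x^4 - x^3 - 18*x^2 + 52*x - 40
which factors as (x - 2)^3*(x + 5). The eigenvalues (with algebraic multiplicities) are λ = -5 with multiplicity 1, λ = 2 with multiplicity 3.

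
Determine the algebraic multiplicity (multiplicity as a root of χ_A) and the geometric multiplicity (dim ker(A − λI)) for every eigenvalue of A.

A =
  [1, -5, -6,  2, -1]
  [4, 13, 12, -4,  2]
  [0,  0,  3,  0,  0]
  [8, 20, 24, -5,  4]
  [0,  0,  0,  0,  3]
λ = 3: alg = 5, geom = 4

Step 1 — factor the characteristic polynomial to read off the algebraic multiplicities:
  χ_A(x) = (x - 3)^5

Step 2 — compute geometric multiplicities via the rank-nullity identity g(λ) = n − rank(A − λI):
  rank(A − (3)·I) = 1, so dim ker(A − (3)·I) = n − 1 = 4

Summary:
  λ = 3: algebraic multiplicity = 5, geometric multiplicity = 4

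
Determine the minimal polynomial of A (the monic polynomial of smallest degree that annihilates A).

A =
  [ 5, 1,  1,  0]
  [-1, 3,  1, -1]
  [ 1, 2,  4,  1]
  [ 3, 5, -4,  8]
x^2 - 10*x + 25

The characteristic polynomial is χ_A(x) = (x - 5)^4, so the eigenvalues are known. The minimal polynomial is
  m_A(x) = Π_λ (x − λ)^{k_λ}
where k_λ is the size of the *largest* Jordan block for λ (equivalently, the smallest k with (A − λI)^k v = 0 for every generalised eigenvector v of λ).

  λ = 5: largest Jordan block has size 2, contributing (x − 5)^2

So m_A(x) = (x - 5)^2 = x^2 - 10*x + 25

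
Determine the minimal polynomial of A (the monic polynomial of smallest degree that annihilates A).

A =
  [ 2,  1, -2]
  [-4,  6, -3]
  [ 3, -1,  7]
x^3 - 15*x^2 + 75*x - 125

The characteristic polynomial is χ_A(x) = (x - 5)^3, so the eigenvalues are known. The minimal polynomial is
  m_A(x) = Π_λ (x − λ)^{k_λ}
where k_λ is the size of the *largest* Jordan block for λ (equivalently, the smallest k with (A − λI)^k v = 0 for every generalised eigenvector v of λ).

  λ = 5: largest Jordan block has size 3, contributing (x − 5)^3

So m_A(x) = (x - 5)^3 = x^3 - 15*x^2 + 75*x - 125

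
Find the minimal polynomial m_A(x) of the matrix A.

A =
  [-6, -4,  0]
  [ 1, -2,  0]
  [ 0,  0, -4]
x^2 + 8*x + 16

The characteristic polynomial is χ_A(x) = (x + 4)^3, so the eigenvalues are known. The minimal polynomial is
  m_A(x) = Π_λ (x − λ)^{k_λ}
where k_λ is the size of the *largest* Jordan block for λ (equivalently, the smallest k with (A − λI)^k v = 0 for every generalised eigenvector v of λ).

  λ = -4: largest Jordan block has size 2, contributing (x + 4)^2

So m_A(x) = (x + 4)^2 = x^2 + 8*x + 16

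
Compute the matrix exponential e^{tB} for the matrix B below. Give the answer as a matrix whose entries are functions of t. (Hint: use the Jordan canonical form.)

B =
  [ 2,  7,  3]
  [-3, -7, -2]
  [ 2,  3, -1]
e^{tB} =
  [t^2*exp(-2*t)/2 + 4*t*exp(-2*t) + exp(-2*t), t^2*exp(-2*t) + 7*t*exp(-2*t), t^2*exp(-2*t)/2 + 3*t*exp(-2*t)]
  [-t^2*exp(-2*t)/2 - 3*t*exp(-2*t), -t^2*exp(-2*t) - 5*t*exp(-2*t) + exp(-2*t), -t^2*exp(-2*t)/2 - 2*t*exp(-2*t)]
  [t^2*exp(-2*t)/2 + 2*t*exp(-2*t), t^2*exp(-2*t) + 3*t*exp(-2*t), t^2*exp(-2*t)/2 + t*exp(-2*t) + exp(-2*t)]

Strategy: write B = P · J · P⁻¹ where J is a Jordan canonical form, so e^{tB} = P · e^{tJ} · P⁻¹, and e^{tJ} can be computed block-by-block.

B has Jordan form
J =
  [-2,  1,  0]
  [ 0, -2,  1]
  [ 0,  0, -2]
(up to reordering of blocks).

Per-block formulas:
  For a 3×3 Jordan block J_3(-2): exp(t · J_3(-2)) = e^(-2t)·(I + t·N + (t^2/2)·N^2), where N is the 3×3 nilpotent shift.

After assembling e^{tJ} and conjugating by P, we get:

e^{tB} =
  [t^2*exp(-2*t)/2 + 4*t*exp(-2*t) + exp(-2*t), t^2*exp(-2*t) + 7*t*exp(-2*t), t^2*exp(-2*t)/2 + 3*t*exp(-2*t)]
  [-t^2*exp(-2*t)/2 - 3*t*exp(-2*t), -t^2*exp(-2*t) - 5*t*exp(-2*t) + exp(-2*t), -t^2*exp(-2*t)/2 - 2*t*exp(-2*t)]
  [t^2*exp(-2*t)/2 + 2*t*exp(-2*t), t^2*exp(-2*t) + 3*t*exp(-2*t), t^2*exp(-2*t)/2 + t*exp(-2*t) + exp(-2*t)]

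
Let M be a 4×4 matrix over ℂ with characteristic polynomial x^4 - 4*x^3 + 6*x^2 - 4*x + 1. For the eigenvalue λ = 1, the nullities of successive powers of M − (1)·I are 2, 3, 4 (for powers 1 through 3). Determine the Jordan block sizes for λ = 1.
Block sizes for λ = 1: [3, 1]

From the dimensions of kernels of powers, the number of Jordan blocks of size at least j is d_j − d_{j−1} where d_j = dim ker(N^j) (with d_0 = 0). Computing the differences gives [2, 1, 1].
The number of blocks of size exactly k is (#blocks of size ≥ k) − (#blocks of size ≥ k + 1), so the partition is: 1 block(s) of size 1, 1 block(s) of size 3.
In nonincreasing order the block sizes are [3, 1].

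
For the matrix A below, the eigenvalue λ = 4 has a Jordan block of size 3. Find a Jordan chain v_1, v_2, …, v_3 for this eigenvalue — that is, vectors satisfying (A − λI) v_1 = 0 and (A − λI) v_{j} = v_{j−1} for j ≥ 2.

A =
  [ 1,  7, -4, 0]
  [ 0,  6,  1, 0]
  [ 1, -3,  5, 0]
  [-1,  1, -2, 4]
A Jordan chain for λ = 4 of length 3:
v_1 = (5, 1, -2, 1)ᵀ
v_2 = (-3, 0, 1, -1)ᵀ
v_3 = (1, 0, 0, 0)ᵀ

Let N = A − (4)·I. We want v_3 with N^3 v_3 = 0 but N^2 v_3 ≠ 0; then v_{j-1} := N · v_j for j = 3, …, 2.

Pick v_3 = (1, 0, 0, 0)ᵀ.
Then v_2 = N · v_3 = (-3, 0, 1, -1)ᵀ.
Then v_1 = N · v_2 = (5, 1, -2, 1)ᵀ.

Sanity check: (A − (4)·I) v_1 = (0, 0, 0, 0)ᵀ = 0. ✓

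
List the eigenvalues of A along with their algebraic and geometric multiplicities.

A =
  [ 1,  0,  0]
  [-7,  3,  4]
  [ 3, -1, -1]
λ = 1: alg = 3, geom = 1

Step 1 — factor the characteristic polynomial to read off the algebraic multiplicities:
  χ_A(x) = (x - 1)^3

Step 2 — compute geometric multiplicities via the rank-nullity identity g(λ) = n − rank(A − λI):
  rank(A − (1)·I) = 2, so dim ker(A − (1)·I) = n − 2 = 1

Summary:
  λ = 1: algebraic multiplicity = 3, geometric multiplicity = 1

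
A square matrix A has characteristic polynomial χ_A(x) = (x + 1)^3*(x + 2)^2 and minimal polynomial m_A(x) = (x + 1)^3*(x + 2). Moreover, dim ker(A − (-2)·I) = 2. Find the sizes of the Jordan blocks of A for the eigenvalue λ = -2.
Block sizes for λ = -2: [1, 1]

Step 1 — from the characteristic polynomial, algebraic multiplicity of λ = -2 is 2. From dim ker(A − (-2)·I) = 2, there are exactly 2 Jordan blocks for λ = -2.
Step 2 — from the minimal polynomial, the factor (x + 2) tells us the largest block for λ = -2 has size 1.
Step 3 — with total size 2, 2 blocks, and largest block 1, the block sizes (in nonincreasing order) are [1, 1].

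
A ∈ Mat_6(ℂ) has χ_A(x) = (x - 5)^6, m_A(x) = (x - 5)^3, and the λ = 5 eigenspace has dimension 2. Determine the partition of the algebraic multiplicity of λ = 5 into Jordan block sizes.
Block sizes for λ = 5: [3, 3]

Step 1 — from the characteristic polynomial, algebraic multiplicity of λ = 5 is 6. From dim ker(A − (5)·I) = 2, there are exactly 2 Jordan blocks for λ = 5.
Step 2 — from the minimal polynomial, the factor (x − 5)^3 tells us the largest block for λ = 5 has size 3.
Step 3 — with total size 6, 2 blocks, and largest block 3, the block sizes (in nonincreasing order) are [3, 3].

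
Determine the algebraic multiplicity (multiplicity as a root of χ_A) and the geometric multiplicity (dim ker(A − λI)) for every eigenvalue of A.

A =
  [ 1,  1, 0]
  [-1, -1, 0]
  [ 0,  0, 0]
λ = 0: alg = 3, geom = 2

Step 1 — factor the characteristic polynomial to read off the algebraic multiplicities:
  χ_A(x) = x^3

Step 2 — compute geometric multiplicities via the rank-nullity identity g(λ) = n − rank(A − λI):
  rank(A − (0)·I) = 1, so dim ker(A − (0)·I) = n − 1 = 2

Summary:
  λ = 0: algebraic multiplicity = 3, geometric multiplicity = 2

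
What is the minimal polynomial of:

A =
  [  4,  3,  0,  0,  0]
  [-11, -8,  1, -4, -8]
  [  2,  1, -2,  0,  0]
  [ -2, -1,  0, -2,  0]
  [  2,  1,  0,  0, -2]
x^3 + 6*x^2 + 12*x + 8

The characteristic polynomial is χ_A(x) = (x + 2)^5, so the eigenvalues are known. The minimal polynomial is
  m_A(x) = Π_λ (x − λ)^{k_λ}
where k_λ is the size of the *largest* Jordan block for λ (equivalently, the smallest k with (A − λI)^k v = 0 for every generalised eigenvector v of λ).

  λ = -2: largest Jordan block has size 3, contributing (x + 2)^3

So m_A(x) = (x + 2)^3 = x^3 + 6*x^2 + 12*x + 8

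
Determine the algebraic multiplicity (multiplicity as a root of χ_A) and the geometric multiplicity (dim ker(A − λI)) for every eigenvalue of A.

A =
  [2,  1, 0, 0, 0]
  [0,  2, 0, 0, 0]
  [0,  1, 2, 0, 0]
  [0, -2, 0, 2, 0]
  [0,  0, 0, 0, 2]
λ = 2: alg = 5, geom = 4

Step 1 — factor the characteristic polynomial to read off the algebraic multiplicities:
  χ_A(x) = (x - 2)^5

Step 2 — compute geometric multiplicities via the rank-nullity identity g(λ) = n − rank(A − λI):
  rank(A − (2)·I) = 1, so dim ker(A − (2)·I) = n − 1 = 4

Summary:
  λ = 2: algebraic multiplicity = 5, geometric multiplicity = 4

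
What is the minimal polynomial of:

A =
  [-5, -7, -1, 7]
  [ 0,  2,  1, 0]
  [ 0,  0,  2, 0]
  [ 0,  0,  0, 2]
x^3 + x^2 - 16*x + 20

The characteristic polynomial is χ_A(x) = (x - 2)^3*(x + 5), so the eigenvalues are known. The minimal polynomial is
  m_A(x) = Π_λ (x − λ)^{k_λ}
where k_λ is the size of the *largest* Jordan block for λ (equivalently, the smallest k with (A − λI)^k v = 0 for every generalised eigenvector v of λ).

  λ = -5: largest Jordan block has size 1, contributing (x + 5)
  λ = 2: largest Jordan block has size 2, contributing (x − 2)^2

So m_A(x) = (x - 2)^2*(x + 5) = x^3 + x^2 - 16*x + 20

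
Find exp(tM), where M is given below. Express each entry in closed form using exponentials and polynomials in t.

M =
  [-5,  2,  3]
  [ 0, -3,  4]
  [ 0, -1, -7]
e^{tM} =
  [exp(-5*t), t^2*exp(-5*t)/2 + 2*t*exp(-5*t), t^2*exp(-5*t) + 3*t*exp(-5*t)]
  [0, 2*t*exp(-5*t) + exp(-5*t), 4*t*exp(-5*t)]
  [0, -t*exp(-5*t), -2*t*exp(-5*t) + exp(-5*t)]

Strategy: write M = P · J · P⁻¹ where J is a Jordan canonical form, so e^{tM} = P · e^{tJ} · P⁻¹, and e^{tJ} can be computed block-by-block.

M has Jordan form
J =
  [-5,  1,  0]
  [ 0, -5,  1]
  [ 0,  0, -5]
(up to reordering of blocks).

Per-block formulas:
  For a 3×3 Jordan block J_3(-5): exp(t · J_3(-5)) = e^(-5t)·(I + t·N + (t^2/2)·N^2), where N is the 3×3 nilpotent shift.

After assembling e^{tJ} and conjugating by P, we get:

e^{tM} =
  [exp(-5*t), t^2*exp(-5*t)/2 + 2*t*exp(-5*t), t^2*exp(-5*t) + 3*t*exp(-5*t)]
  [0, 2*t*exp(-5*t) + exp(-5*t), 4*t*exp(-5*t)]
  [0, -t*exp(-5*t), -2*t*exp(-5*t) + exp(-5*t)]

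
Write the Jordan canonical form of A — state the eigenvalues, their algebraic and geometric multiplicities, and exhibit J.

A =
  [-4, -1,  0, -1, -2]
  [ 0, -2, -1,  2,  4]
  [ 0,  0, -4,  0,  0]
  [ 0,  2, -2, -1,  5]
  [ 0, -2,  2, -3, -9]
J_3(-4) ⊕ J_2(-4)

The characteristic polynomial is
  det(x·I − A) = x^5 + 20*x^4 + 160*x^3 + 640*x^2 + 1280*x + 1024 = (x + 4)^5

Eigenvalues and multiplicities (the geometric multiplicity of λ is n − rank(A − λI), which equals the number of Jordan blocks for λ):
  λ = -4: algebraic multiplicity = 5, geometric multiplicity = 2

Determining the block sizes for each eigenvalue:
  λ = -4: with am = 5 and gm = 2, the partition is not yet determined (e.g. several partitions of 5 into 2 parts exist). Let N = A − (-4)·I. Computing rank(N^1) = 3, rank(N^2) = 1, rank(N^3) = 0; the number of blocks of size ≥ j is rank(N^{j−1}) − rank(N^j), giving [2, 2, 1]. So we have 1 block(s) of size 3, 1 block(s) of size 2 → block sizes [3, 2]

Assembling the blocks gives a Jordan form
J =
  [-4,  1,  0,  0,  0]
  [ 0, -4,  1,  0,  0]
  [ 0,  0, -4,  0,  0]
  [ 0,  0,  0, -4,  1]
  [ 0,  0,  0,  0, -4]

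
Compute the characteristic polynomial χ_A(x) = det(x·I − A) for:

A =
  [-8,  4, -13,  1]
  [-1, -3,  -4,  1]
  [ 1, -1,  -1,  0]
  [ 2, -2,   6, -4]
x^4 + 16*x^3 + 96*x^2 + 256*x + 256

Expanding det(x·I − A) (e.g. by cofactor expansion or by noting that A is similar to its Jordan form J, which has the same characteristic polynomial as A) gives
  χ_A(x) = x^4 + 16*x^3 + 96*x^2 + 256*x + 256
which factors as (x + 4)^4. The eigenvalues (with algebraic multiplicities) are λ = -4 with multiplicity 4.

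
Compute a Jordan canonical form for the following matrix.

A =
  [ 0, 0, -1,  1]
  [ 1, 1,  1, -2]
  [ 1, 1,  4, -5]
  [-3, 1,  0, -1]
J_2(0) ⊕ J_2(2)

The characteristic polynomial is
  det(x·I − A) = x^4 - 4*x^3 + 4*x^2 = x^2*(x - 2)^2

Eigenvalues and multiplicities (the geometric multiplicity of λ is n − rank(A − λI), which equals the number of Jordan blocks for λ):
  λ = 0: algebraic multiplicity = 2, geometric multiplicity = 1
  λ = 2: algebraic multiplicity = 2, geometric multiplicity = 1

Determining the block sizes for each eigenvalue:
  λ = 0: one block (gm = 1), so the single block has size am = 2 → block sizes [2]
  λ = 2: one block (gm = 1), so the single block has size am = 2 → block sizes [2]

Assembling the blocks gives a Jordan form
J =
  [0, 1, 0, 0]
  [0, 0, 0, 0]
  [0, 0, 2, 1]
  [0, 0, 0, 2]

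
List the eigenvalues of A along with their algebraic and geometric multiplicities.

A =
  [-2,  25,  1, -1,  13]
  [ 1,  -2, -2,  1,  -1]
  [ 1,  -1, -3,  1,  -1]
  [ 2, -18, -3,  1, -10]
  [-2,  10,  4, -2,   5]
λ = -1: alg = 4, geom = 2; λ = 3: alg = 1, geom = 1

Step 1 — factor the characteristic polynomial to read off the algebraic multiplicities:
  χ_A(x) = (x - 3)*(x + 1)^4

Step 2 — compute geometric multiplicities via the rank-nullity identity g(λ) = n − rank(A − λI):
  rank(A − (-1)·I) = 3, so dim ker(A − (-1)·I) = n − 3 = 2
  rank(A − (3)·I) = 4, so dim ker(A − (3)·I) = n − 4 = 1

Summary:
  λ = -1: algebraic multiplicity = 4, geometric multiplicity = 2
  λ = 3: algebraic multiplicity = 1, geometric multiplicity = 1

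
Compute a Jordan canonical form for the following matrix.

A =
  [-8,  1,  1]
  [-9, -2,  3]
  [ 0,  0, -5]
J_2(-5) ⊕ J_1(-5)

The characteristic polynomial is
  det(x·I − A) = x^3 + 15*x^2 + 75*x + 125 = (x + 5)^3

Eigenvalues and multiplicities (the geometric multiplicity of λ is n − rank(A − λI), which equals the number of Jordan blocks for λ):
  λ = -5: algebraic multiplicity = 3, geometric multiplicity = 2

Determining the block sizes for each eigenvalue:
  λ = -5: 2 blocks summing to 3 forces exactly one block of size 2 and the rest size 1 → block sizes [2, 1]

Assembling the blocks gives a Jordan form
J =
  [-5,  1,  0]
  [ 0, -5,  0]
  [ 0,  0, -5]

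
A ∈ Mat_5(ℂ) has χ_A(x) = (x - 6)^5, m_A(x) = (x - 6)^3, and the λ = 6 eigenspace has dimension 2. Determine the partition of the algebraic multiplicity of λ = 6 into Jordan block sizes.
Block sizes for λ = 6: [3, 2]

Step 1 — from the characteristic polynomial, algebraic multiplicity of λ = 6 is 5. From dim ker(A − (6)·I) = 2, there are exactly 2 Jordan blocks for λ = 6.
Step 2 — from the minimal polynomial, the factor (x − 6)^3 tells us the largest block for λ = 6 has size 3.
Step 3 — with total size 5, 2 blocks, and largest block 3, the block sizes (in nonincreasing order) are [3, 2].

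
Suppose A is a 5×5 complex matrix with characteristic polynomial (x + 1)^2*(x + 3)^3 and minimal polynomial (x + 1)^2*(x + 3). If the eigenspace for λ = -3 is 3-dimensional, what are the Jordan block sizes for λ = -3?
Block sizes for λ = -3: [1, 1, 1]

Step 1 — from the characteristic polynomial, algebraic multiplicity of λ = -3 is 3. From dim ker(A − (-3)·I) = 3, there are exactly 3 Jordan blocks for λ = -3.
Step 2 — from the minimal polynomial, the factor (x + 3) tells us the largest block for λ = -3 has size 1.
Step 3 — with total size 3, 3 blocks, and largest block 1, the block sizes (in nonincreasing order) are [1, 1, 1].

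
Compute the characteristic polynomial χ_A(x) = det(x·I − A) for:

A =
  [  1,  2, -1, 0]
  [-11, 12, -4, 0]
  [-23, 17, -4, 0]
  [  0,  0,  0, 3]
x^4 - 12*x^3 + 54*x^2 - 108*x + 81

Expanding det(x·I − A) (e.g. by cofactor expansion or by noting that A is similar to its Jordan form J, which has the same characteristic polynomial as A) gives
  χ_A(x) = x^4 - 12*x^3 + 54*x^2 - 108*x + 81
which factors as (x - 3)^4. The eigenvalues (with algebraic multiplicities) are λ = 3 with multiplicity 4.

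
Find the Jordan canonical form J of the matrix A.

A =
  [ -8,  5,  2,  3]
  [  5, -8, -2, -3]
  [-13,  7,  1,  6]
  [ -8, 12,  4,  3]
J_2(-3) ⊕ J_2(-3)

The characteristic polynomial is
  det(x·I − A) = x^4 + 12*x^3 + 54*x^2 + 108*x + 81 = (x + 3)^4

Eigenvalues and multiplicities (the geometric multiplicity of λ is n − rank(A − λI), which equals the number of Jordan blocks for λ):
  λ = -3: algebraic multiplicity = 4, geometric multiplicity = 2

Determining the block sizes for each eigenvalue:
  λ = -3: with am = 4 and gm = 2, the partition is not yet determined (e.g. several partitions of 4 into 2 parts exist). Let N = A − (-3)·I. Computing rank(N^1) = 2, rank(N^2) = 0; the number of blocks of size ≥ j is rank(N^{j−1}) − rank(N^j), giving [2, 2]. So we have 2 block(s) of size 2 → block sizes [2, 2]

Assembling the blocks gives a Jordan form
J =
  [-3,  1,  0,  0]
  [ 0, -3,  0,  0]
  [ 0,  0, -3,  1]
  [ 0,  0,  0, -3]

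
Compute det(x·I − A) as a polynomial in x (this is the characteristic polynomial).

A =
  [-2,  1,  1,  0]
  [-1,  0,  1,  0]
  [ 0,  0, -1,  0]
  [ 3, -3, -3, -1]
x^4 + 4*x^3 + 6*x^2 + 4*x + 1

Expanding det(x·I − A) (e.g. by cofactor expansion or by noting that A is similar to its Jordan form J, which has the same characteristic polynomial as A) gives
  χ_A(x) = x^4 + 4*x^3 + 6*x^2 + 4*x + 1
which factors as (x + 1)^4. The eigenvalues (with algebraic multiplicities) are λ = -1 with multiplicity 4.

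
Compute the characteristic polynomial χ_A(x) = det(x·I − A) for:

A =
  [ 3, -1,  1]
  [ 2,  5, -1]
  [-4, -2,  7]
x^3 - 15*x^2 + 75*x - 125

Expanding det(x·I − A) (e.g. by cofactor expansion or by noting that A is similar to its Jordan form J, which has the same characteristic polynomial as A) gives
  χ_A(x) = x^3 - 15*x^2 + 75*x - 125
which factors as (x - 5)^3. The eigenvalues (with algebraic multiplicities) are λ = 5 with multiplicity 3.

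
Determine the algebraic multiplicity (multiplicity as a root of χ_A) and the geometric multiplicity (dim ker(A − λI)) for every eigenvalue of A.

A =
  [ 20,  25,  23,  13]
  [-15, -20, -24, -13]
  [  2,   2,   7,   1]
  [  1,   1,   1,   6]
λ = -5: alg = 1, geom = 1; λ = 6: alg = 3, geom = 1

Step 1 — factor the characteristic polynomial to read off the algebraic multiplicities:
  χ_A(x) = (x - 6)^3*(x + 5)

Step 2 — compute geometric multiplicities via the rank-nullity identity g(λ) = n − rank(A − λI):
  rank(A − (-5)·I) = 3, so dim ker(A − (-5)·I) = n − 3 = 1
  rank(A − (6)·I) = 3, so dim ker(A − (6)·I) = n − 3 = 1

Summary:
  λ = -5: algebraic multiplicity = 1, geometric multiplicity = 1
  λ = 6: algebraic multiplicity = 3, geometric multiplicity = 1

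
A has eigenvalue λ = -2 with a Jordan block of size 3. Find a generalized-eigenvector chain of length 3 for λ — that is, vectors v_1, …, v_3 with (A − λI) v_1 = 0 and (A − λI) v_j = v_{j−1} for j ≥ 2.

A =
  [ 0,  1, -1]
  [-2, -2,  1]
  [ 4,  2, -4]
A Jordan chain for λ = -2 of length 3:
v_1 = (-2, 0, -4)ᵀ
v_2 = (2, -2, 4)ᵀ
v_3 = (1, 0, 0)ᵀ

Let N = A − (-2)·I. We want v_3 with N^3 v_3 = 0 but N^2 v_3 ≠ 0; then v_{j-1} := N · v_j for j = 3, …, 2.

Pick v_3 = (1, 0, 0)ᵀ.
Then v_2 = N · v_3 = (2, -2, 4)ᵀ.
Then v_1 = N · v_2 = (-2, 0, -4)ᵀ.

Sanity check: (A − (-2)·I) v_1 = (0, 0, 0)ᵀ = 0. ✓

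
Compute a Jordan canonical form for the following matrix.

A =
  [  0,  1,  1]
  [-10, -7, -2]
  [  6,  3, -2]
J_1(-5) ⊕ J_2(-2)

The characteristic polynomial is
  det(x·I − A) = x^3 + 9*x^2 + 24*x + 20 = (x + 2)^2*(x + 5)

Eigenvalues and multiplicities (the geometric multiplicity of λ is n − rank(A − λI), which equals the number of Jordan blocks for λ):
  λ = -5: algebraic multiplicity = 1, geometric multiplicity = 1
  λ = -2: algebraic multiplicity = 2, geometric multiplicity = 1

Determining the block sizes for each eigenvalue:
  λ = -5: one block (gm = 1), so the single block has size am = 1 → block sizes [1]
  λ = -2: one block (gm = 1), so the single block has size am = 2 → block sizes [2]

Assembling the blocks gives a Jordan form
J =
  [-5,  0,  0]
  [ 0, -2,  1]
  [ 0,  0, -2]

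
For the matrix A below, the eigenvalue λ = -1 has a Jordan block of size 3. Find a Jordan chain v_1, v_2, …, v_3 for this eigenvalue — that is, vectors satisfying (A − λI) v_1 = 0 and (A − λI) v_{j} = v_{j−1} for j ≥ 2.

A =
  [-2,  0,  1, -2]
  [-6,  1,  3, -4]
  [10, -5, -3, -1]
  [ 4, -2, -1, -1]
A Jordan chain for λ = -1 of length 3:
v_1 = (0, -1, 2, 1)ᵀ
v_2 = (-1, 0, -5, -2)ᵀ
v_3 = (1, 3, 0, 0)ᵀ

Let N = A − (-1)·I. We want v_3 with N^3 v_3 = 0 but N^2 v_3 ≠ 0; then v_{j-1} := N · v_j for j = 3, …, 2.

Pick v_3 = (1, 3, 0, 0)ᵀ.
Then v_2 = N · v_3 = (-1, 0, -5, -2)ᵀ.
Then v_1 = N · v_2 = (0, -1, 2, 1)ᵀ.

Sanity check: (A − (-1)·I) v_1 = (0, 0, 0, 0)ᵀ = 0. ✓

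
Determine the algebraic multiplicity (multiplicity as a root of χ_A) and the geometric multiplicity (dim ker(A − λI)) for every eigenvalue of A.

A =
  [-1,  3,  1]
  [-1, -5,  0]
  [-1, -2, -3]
λ = -3: alg = 3, geom = 1

Step 1 — factor the characteristic polynomial to read off the algebraic multiplicities:
  χ_A(x) = (x + 3)^3

Step 2 — compute geometric multiplicities via the rank-nullity identity g(λ) = n − rank(A − λI):
  rank(A − (-3)·I) = 2, so dim ker(A − (-3)·I) = n − 2 = 1

Summary:
  λ = -3: algebraic multiplicity = 3, geometric multiplicity = 1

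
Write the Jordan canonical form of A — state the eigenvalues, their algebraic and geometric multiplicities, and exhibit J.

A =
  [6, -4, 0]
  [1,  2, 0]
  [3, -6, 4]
J_2(4) ⊕ J_1(4)

The characteristic polynomial is
  det(x·I − A) = x^3 - 12*x^2 + 48*x - 64 = (x - 4)^3

Eigenvalues and multiplicities (the geometric multiplicity of λ is n − rank(A − λI), which equals the number of Jordan blocks for λ):
  λ = 4: algebraic multiplicity = 3, geometric multiplicity = 2

Determining the block sizes for each eigenvalue:
  λ = 4: 2 blocks summing to 3 forces exactly one block of size 2 and the rest size 1 → block sizes [2, 1]

Assembling the blocks gives a Jordan form
J =
  [4, 1, 0]
  [0, 4, 0]
  [0, 0, 4]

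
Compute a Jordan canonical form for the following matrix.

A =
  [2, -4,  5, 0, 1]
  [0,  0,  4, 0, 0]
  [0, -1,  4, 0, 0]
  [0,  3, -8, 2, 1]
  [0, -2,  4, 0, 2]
J_3(2) ⊕ J_2(2)

The characteristic polynomial is
  det(x·I − A) = x^5 - 10*x^4 + 40*x^3 - 80*x^2 + 80*x - 32 = (x - 2)^5

Eigenvalues and multiplicities (the geometric multiplicity of λ is n − rank(A − λI), which equals the number of Jordan blocks for λ):
  λ = 2: algebraic multiplicity = 5, geometric multiplicity = 2

Determining the block sizes for each eigenvalue:
  λ = 2: with am = 5 and gm = 2, the partition is not yet determined (e.g. several partitions of 5 into 2 parts exist). Let N = A − (2)·I. Computing rank(N^1) = 3, rank(N^2) = 1, rank(N^3) = 0; the number of blocks of size ≥ j is rank(N^{j−1}) − rank(N^j), giving [2, 2, 1]. So we have 1 block(s) of size 3, 1 block(s) of size 2 → block sizes [3, 2]

Assembling the blocks gives a Jordan form
J =
  [2, 1, 0, 0, 0]
  [0, 2, 1, 0, 0]
  [0, 0, 2, 0, 0]
  [0, 0, 0, 2, 1]
  [0, 0, 0, 0, 2]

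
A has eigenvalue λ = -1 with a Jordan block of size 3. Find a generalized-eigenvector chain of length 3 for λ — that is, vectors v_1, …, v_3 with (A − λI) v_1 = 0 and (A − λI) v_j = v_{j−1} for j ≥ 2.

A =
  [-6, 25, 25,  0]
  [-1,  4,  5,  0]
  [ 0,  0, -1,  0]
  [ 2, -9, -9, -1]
A Jordan chain for λ = -1 of length 3:
v_1 = (0, 0, 0, -1)ᵀ
v_2 = (-5, -1, 0, 2)ᵀ
v_3 = (1, 0, 0, 0)ᵀ

Let N = A − (-1)·I. We want v_3 with N^3 v_3 = 0 but N^2 v_3 ≠ 0; then v_{j-1} := N · v_j for j = 3, …, 2.

Pick v_3 = (1, 0, 0, 0)ᵀ.
Then v_2 = N · v_3 = (-5, -1, 0, 2)ᵀ.
Then v_1 = N · v_2 = (0, 0, 0, -1)ᵀ.

Sanity check: (A − (-1)·I) v_1 = (0, 0, 0, 0)ᵀ = 0. ✓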